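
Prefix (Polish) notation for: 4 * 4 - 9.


left-to-right (same/higher precedence on left): tree is (- (* 4 4) 9)
Prefix: - * 4 4 9


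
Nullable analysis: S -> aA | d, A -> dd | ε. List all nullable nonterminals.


A nonterminal is nullable iff some alternative derives ε (directly, or every symbol in it is nullable)
Nullable: {A}


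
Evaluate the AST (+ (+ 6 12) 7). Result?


Evaluate inner: (+ 6 12) = 18
Evaluate root: (+ 18 7) = 25
Result: 25


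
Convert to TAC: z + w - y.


Break into single-operator statements:
t1 = z + w
t2 = t1 - y


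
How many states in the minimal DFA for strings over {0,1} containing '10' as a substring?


KMP-style automaton: 2 progress states + 1 absorbing accept = 3
Minimal DFA: 3 states


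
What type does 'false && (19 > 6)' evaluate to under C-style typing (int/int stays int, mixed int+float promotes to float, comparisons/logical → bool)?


Operand types: bool && bool
Rule: logical operators take bool operands and yield bool
Result type: bool


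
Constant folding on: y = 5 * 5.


5 * 5 = 25 at compile time
Optimized: y = 25


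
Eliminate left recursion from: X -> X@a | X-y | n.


Left-recursive alternatives: X@a, X-y; non-recursive: n
Introduce X': X -> nX', X' -> @aX' | -yX' | ε


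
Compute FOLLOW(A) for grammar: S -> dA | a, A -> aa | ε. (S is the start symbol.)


$ ∈ FOLLOW(S). For each A -> αBβ: add FIRST(β)\{ε} to FOLLOW(B); if β nullable, add FOLLOW(A).
FOLLOW(A) = {$}


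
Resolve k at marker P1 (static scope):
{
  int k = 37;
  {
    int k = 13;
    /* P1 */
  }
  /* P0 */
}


k declared in the same block as P1
k = 13


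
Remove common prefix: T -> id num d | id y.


Common prefix: 'id'
Factored: T -> id T', T' -> num d | y


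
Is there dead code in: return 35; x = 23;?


statement follows a return and is unreachable
Dead: 'x = 23'


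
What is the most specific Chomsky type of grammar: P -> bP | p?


Right-linear: every RHS is a terminal or a terminal followed by one nonterminal
Classification: Type 3 (Regular)


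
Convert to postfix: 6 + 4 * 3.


* has higher precedence, evaluate 4*3 first
Postfix: 6 4 3 * +


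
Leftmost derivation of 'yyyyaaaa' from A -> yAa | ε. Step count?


Derivation: A => yAa => yyAaa => yyyAaaa => yyyyAaaaa => yyyyaaaa
Steps: 5


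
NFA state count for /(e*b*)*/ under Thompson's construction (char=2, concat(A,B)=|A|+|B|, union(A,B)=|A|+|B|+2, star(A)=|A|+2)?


Syntax tree has 2 char leaf(s), 0 union(s), 3 star(s)
chars contribute 2×2 = 4; each union adds +2; each star adds +2
Total: 4 + 0 + 6 = 10 states


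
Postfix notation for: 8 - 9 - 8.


Left to right (same or higher precedence on left)
Postfix: 8 9 - 8 -


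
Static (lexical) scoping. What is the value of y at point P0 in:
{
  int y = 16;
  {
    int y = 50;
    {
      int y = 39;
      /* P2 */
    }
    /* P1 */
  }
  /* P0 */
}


y declared in the same block as P0
y = 16


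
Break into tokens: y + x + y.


Scan left to right, longest-match per lexeme
Tokens: ID(y), OP(+), ID(x), OP(+), ID(y)


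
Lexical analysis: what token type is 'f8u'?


Pattern: letter/underscore followed by alphanumerics, not a keyword
Type: IDENTIFIER


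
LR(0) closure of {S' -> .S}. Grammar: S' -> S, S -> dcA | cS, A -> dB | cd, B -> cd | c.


Start: S' -> .S
For each item with dot before a nonterminal B, add B -> .γ for every B-production
Closure: [S' -> .S, S -> .dcA, S -> .cS]


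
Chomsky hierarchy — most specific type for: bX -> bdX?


LHS has context (more than one symbol) and |LHS| ≤ |RHS|
Classification: Type 1 (Context-Sensitive)


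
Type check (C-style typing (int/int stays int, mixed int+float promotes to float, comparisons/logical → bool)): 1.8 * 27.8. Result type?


Operand types: float * float
Rule: mixed int/float promotes to float; int/int stays int
Result type: float


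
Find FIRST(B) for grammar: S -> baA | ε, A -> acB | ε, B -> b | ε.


Per alternative of B: FIRST(b) = {b}; FIRST(ε) = {ε}
FIRST(B) = {b, ε}


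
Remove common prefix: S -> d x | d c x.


Common prefix: 'd'
Factored: S -> d S', S' -> x | c x


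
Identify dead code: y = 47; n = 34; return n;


y is assigned but never read
Dead: 'y = 47'


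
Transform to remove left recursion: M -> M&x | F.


Left-recursive alternatives: M&x; non-recursive: F
Introduce M': M -> FM', M' -> &xM' | ε


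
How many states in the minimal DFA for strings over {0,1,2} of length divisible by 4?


Track length mod 4: states 0..3, accept at 0
Minimal DFA: 4 states


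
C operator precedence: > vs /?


'/' is multiplicative (level 10); '>' is relational (level 7)
Higher level binds tighter
'/' has higher precedence than '>'


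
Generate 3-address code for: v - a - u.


Break into single-operator statements:
t1 = v - a
t2 = t1 - u


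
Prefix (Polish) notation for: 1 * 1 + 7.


left-to-right (same/higher precedence on left): tree is (+ (* 1 1) 7)
Prefix: + * 1 1 7


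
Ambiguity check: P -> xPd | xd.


balanced x^n…d^n: each string has a unique parse
Unambiguous


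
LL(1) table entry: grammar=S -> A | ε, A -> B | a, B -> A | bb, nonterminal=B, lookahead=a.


For [B, a]: 'a' ∈ FIRST(A)
Entry: B -> A


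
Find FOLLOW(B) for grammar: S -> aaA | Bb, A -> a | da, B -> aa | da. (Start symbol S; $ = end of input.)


$ ∈ FOLLOW(S). For each A -> αBβ: add FIRST(β)\{ε} to FOLLOW(B); if β nullable, add FOLLOW(A).
FOLLOW(B) = {b}


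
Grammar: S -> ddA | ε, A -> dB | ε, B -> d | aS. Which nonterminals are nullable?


A nonterminal is nullable iff some alternative derives ε (directly, or every symbol in it is nullable)
Nullable: {A, S}


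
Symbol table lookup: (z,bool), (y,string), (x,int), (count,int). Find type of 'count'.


Lookup 'count' → type int


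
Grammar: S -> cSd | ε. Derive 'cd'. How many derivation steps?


Derivation: S => cSd => cd
Steps: 2


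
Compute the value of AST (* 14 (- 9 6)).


Evaluate inner: (- 9 6) = 3
Evaluate root: (* 14 3) = 42
Result: 42


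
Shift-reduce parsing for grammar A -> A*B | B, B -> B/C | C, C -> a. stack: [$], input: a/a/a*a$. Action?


no handle on stack; shift 'a'
Action: shift


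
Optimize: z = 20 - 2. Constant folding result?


20 - 2 = 18 at compile time
Optimized: z = 18


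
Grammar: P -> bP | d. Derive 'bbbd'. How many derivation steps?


Derivation: P => bP => bbP => bbbP => bbbd
Steps: 4


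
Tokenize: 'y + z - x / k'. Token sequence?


Scan left to right, longest-match per lexeme
Tokens: ID(y), OP(+), ID(z), OP(-), ID(x), OP(/), ID(k)


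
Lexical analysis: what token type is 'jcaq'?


Pattern: letter/underscore followed by alphanumerics, not a keyword
Type: IDENTIFIER


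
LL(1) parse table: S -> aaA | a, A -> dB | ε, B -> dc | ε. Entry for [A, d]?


For [A, d]: 'd' ∈ FIRST(dB)
Entry: A -> dB


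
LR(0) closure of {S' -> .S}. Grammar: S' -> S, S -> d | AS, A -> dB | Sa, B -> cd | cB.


Start: S' -> .S
For each item with dot before a nonterminal B, add B -> .γ for every B-production
Closure: [S' -> .S, S -> .d, S -> .AS, A -> .dB, A -> .Sa]


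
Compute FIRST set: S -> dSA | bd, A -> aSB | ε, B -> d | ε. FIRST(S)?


Per alternative of S: FIRST(dSA) = {d}; FIRST(bd) = {b}
FIRST(S) = {b, d}


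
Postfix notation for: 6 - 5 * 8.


* has higher precedence, evaluate 5*8 first
Postfix: 6 5 8 * -


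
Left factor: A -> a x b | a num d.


Common prefix: 'a'
Factored: A -> a A', A' -> x b | num d


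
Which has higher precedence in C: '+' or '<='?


'+' is additive (level 9); '<=' is relational (level 7)
Higher level binds tighter
'+' has higher precedence than '<='


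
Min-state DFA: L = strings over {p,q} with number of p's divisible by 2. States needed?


Track (count of p) mod 2: states 0..1, accept at 0
Minimal DFA: 2 states


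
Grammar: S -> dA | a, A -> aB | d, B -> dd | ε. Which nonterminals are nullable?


A nonterminal is nullable iff some alternative derives ε (directly, or every symbol in it is nullable)
Nullable: {B}


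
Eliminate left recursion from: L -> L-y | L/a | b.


Left-recursive alternatives: L-y, L/a; non-recursive: b
Introduce L': L -> bL', L' -> -yL' | /aL' | ε


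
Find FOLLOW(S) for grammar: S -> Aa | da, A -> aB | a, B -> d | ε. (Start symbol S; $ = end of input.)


$ ∈ FOLLOW(S). For each A -> αBβ: add FIRST(β)\{ε} to FOLLOW(B); if β nullable, add FOLLOW(A).
FOLLOW(S) = {$}


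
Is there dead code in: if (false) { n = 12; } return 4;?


condition is constant false, so the whole block is unreachable
Dead: 'if (false) { n = 12; }'


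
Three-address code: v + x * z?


Break into single-operator statements:
t1 = x * z
t2 = v + t1


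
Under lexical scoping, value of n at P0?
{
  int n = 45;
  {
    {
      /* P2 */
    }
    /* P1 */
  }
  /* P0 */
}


n declared in the same block as P0
n = 45


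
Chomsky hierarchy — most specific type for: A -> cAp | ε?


Single nonterminal LHS, but c^n p^n is not regular
Classification: Type 2 (Context-Free)


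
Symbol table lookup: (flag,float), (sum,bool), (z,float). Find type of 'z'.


Lookup 'z' → type float


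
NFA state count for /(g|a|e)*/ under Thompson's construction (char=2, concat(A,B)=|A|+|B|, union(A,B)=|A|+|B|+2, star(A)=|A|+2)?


Syntax tree has 3 char leaf(s), 2 union(s), 1 star(s)
chars contribute 3×2 = 6; each union adds +2; each star adds +2
Total: 6 + 4 + 2 = 12 states


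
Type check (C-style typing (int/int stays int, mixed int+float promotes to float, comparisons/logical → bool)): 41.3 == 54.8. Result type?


Operand types: float == float
Rule: comparison yields bool
Result type: bool


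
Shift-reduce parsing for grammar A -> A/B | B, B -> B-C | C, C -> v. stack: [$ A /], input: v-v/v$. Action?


no handle ('A/' is not any RHS); shift 'v'
Action: shift


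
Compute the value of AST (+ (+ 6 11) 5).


Evaluate inner: (+ 6 11) = 17
Evaluate root: (+ 17 5) = 22
Result: 22


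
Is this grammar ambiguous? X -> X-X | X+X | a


'a-a+a' has two parse trees (no precedence encoded between - and +)
Ambiguous


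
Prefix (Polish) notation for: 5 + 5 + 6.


left-to-right (same/higher precedence on left): tree is (+ (+ 5 5) 6)
Prefix: + + 5 5 6


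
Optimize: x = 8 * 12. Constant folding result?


8 * 12 = 96 at compile time
Optimized: x = 96


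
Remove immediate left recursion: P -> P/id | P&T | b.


Left-recursive alternatives: P/id, P&T; non-recursive: b
Introduce P': P -> bP', P' -> /idP' | &TP' | ε


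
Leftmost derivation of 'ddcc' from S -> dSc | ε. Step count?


Derivation: S => dSc => ddScc => ddcc
Steps: 3


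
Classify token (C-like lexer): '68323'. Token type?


Pattern: digits only
Type: INTEGER_LITERAL


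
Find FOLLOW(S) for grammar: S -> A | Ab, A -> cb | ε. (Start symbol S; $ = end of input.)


$ ∈ FOLLOW(S). For each A -> αBβ: add FIRST(β)\{ε} to FOLLOW(B); if β nullable, add FOLLOW(A).
FOLLOW(S) = {$}


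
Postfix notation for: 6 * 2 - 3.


Left to right (same or higher precedence on left)
Postfix: 6 2 * 3 -


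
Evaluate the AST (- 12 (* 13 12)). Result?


Evaluate inner: (* 13 12) = 156
Evaluate root: (- 12 156) = -144
Result: -144


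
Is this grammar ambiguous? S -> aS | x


right-linear, alternatives start with distinct terminals 'a' vs 'x': unique leftmost derivation
Unambiguous


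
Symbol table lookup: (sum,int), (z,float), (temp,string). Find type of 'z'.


Lookup 'z' → type float


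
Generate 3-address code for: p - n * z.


Break into single-operator statements:
t1 = n * z
t2 = p - t1


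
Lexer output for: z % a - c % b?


Scan left to right, longest-match per lexeme
Tokens: ID(z), OP(%), ID(a), OP(-), ID(c), OP(%), ID(b)


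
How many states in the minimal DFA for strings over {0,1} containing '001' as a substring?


KMP-style automaton: 3 progress states + 1 absorbing accept = 4
Minimal DFA: 4 states


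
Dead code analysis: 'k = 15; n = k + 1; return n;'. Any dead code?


k is read by n's definition; n is returned
No dead code


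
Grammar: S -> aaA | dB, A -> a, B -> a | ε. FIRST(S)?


Per alternative of S: FIRST(aaA) = {a}; FIRST(dB) = {d}
FIRST(S) = {a, d}


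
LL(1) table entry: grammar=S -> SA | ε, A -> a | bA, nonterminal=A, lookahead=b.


For [A, b]: 'b' ∈ FIRST(bA)
Entry: A -> bA


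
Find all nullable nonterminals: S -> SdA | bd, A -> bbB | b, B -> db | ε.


A nonterminal is nullable iff some alternative derives ε (directly, or every symbol in it is nullable)
Nullable: {B}


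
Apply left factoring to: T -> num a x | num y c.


Common prefix: 'num'
Factored: T -> num T', T' -> a x | y c


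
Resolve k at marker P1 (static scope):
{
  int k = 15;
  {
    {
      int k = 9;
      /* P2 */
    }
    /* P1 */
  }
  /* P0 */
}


P1's block does not declare k; resolves to the enclosing declaration at depth 0
k = 15


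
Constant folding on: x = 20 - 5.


20 - 5 = 15 at compile time
Optimized: x = 15


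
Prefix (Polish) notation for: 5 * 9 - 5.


left-to-right (same/higher precedence on left): tree is (- (* 5 9) 5)
Prefix: - * 5 9 5


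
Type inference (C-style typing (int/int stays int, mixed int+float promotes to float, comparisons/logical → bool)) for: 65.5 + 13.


Operand types: float + int
Rule: mixed int/float promotes to float; int/int stays int
Result type: float


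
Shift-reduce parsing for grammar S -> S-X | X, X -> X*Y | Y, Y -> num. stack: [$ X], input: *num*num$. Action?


shift '*' to continue X -> X*Y
Action: shift


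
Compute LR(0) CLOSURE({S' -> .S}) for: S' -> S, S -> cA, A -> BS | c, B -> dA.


Start: S' -> .S
For each item with dot before a nonterminal B, add B -> .γ for every B-production
Closure: [S' -> .S, S -> .cA]


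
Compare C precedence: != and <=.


'<=' is relational (level 7); '!=' is equality (level 6)
Higher level binds tighter
'<=' has higher precedence than '!='


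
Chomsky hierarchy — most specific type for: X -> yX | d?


Right-linear: every RHS is a terminal or a terminal followed by one nonterminal
Classification: Type 3 (Regular)


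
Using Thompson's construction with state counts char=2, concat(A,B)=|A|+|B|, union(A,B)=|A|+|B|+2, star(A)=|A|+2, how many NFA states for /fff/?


Syntax tree has 3 char leaf(s), 0 union(s), 0 star(s)
chars contribute 3×2 = 6; each union adds +2; each star adds +2
Total: 6 + 0 + 0 = 6 states


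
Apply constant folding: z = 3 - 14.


3 - 14 = -11 at compile time
Optimized: z = -11


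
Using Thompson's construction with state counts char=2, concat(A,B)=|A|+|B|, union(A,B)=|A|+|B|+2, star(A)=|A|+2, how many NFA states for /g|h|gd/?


Syntax tree has 4 char leaf(s), 2 union(s), 0 star(s)
chars contribute 4×2 = 8; each union adds +2; each star adds +2
Total: 8 + 4 + 0 = 12 states


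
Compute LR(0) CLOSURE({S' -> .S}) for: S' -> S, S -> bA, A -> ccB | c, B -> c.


Start: S' -> .S
For each item with dot before a nonterminal B, add B -> .γ for every B-production
Closure: [S' -> .S, S -> .bA]


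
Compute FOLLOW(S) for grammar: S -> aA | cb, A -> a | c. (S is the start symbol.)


$ ∈ FOLLOW(S). For each A -> αBβ: add FIRST(β)\{ε} to FOLLOW(B); if β nullable, add FOLLOW(A).
FOLLOW(S) = {$}


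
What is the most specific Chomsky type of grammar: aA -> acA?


LHS has context (more than one symbol) and |LHS| ≤ |RHS|
Classification: Type 1 (Context-Sensitive)


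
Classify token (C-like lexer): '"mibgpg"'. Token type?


Pattern: double-quoted sequence
Type: STRING_LITERAL


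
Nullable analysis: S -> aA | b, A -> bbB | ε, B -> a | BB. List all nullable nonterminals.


A nonterminal is nullable iff some alternative derives ε (directly, or every symbol in it is nullable)
Nullable: {A}


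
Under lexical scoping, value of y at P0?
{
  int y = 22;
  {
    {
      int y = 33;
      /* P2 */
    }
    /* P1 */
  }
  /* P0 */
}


y declared in the same block as P0
y = 22


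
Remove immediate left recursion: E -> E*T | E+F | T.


Left-recursive alternatives: E*T, E+F; non-recursive: T
Introduce E': E -> TE', E' -> *TE' | +FE' | ε


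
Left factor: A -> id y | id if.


Common prefix: 'id'
Factored: A -> id A', A' -> y | if


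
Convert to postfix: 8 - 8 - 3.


Left to right (same or higher precedence on left)
Postfix: 8 8 - 3 -


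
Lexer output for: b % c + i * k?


Scan left to right, longest-match per lexeme
Tokens: ID(b), OP(%), ID(c), OP(+), ID(i), OP(*), ID(k)


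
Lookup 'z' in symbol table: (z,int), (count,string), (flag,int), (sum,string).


Lookup 'z' → type int


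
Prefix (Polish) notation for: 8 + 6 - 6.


left-to-right (same/higher precedence on left): tree is (- (+ 8 6) 6)
Prefix: - + 8 6 6


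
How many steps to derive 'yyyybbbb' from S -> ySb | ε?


Derivation: S => ySb => yySbb => yyySbbb => yyyySbbbb => yyyybbbb
Steps: 5


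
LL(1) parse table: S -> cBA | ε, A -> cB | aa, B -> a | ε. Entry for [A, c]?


For [A, c]: 'c' ∈ FIRST(cB)
Entry: A -> cB


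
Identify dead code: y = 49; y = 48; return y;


first assignment to y is overwritten before any read
Dead: 'y = 49'


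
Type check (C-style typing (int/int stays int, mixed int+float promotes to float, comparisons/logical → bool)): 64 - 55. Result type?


Operand types: int - int
Rule: mixed int/float promotes to float; int/int stays int
Result type: int


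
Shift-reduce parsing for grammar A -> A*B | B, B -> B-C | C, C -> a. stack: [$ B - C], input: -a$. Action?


handle 'B-C' on top
Action: reduce (B -> B-C)


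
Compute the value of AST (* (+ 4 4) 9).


Evaluate inner: (+ 4 4) = 8
Evaluate root: (* 8 9) = 72
Result: 72


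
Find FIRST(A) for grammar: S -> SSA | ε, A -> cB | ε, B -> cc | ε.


Per alternative of A: FIRST(cB) = {c}; FIRST(ε) = {ε}
FIRST(A) = {c, ε}


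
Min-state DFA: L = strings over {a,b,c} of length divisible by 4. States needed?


Track length mod 4: states 0..3, accept at 0
Minimal DFA: 4 states


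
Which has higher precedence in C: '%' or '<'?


'%' is multiplicative (level 10); '<' is relational (level 7)
Higher level binds tighter
'%' has higher precedence than '<'


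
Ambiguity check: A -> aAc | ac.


balanced a^n…c^n: each string has a unique parse
Unambiguous


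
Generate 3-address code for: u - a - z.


Break into single-operator statements:
t1 = u - a
t2 = t1 - z


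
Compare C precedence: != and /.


'/' is multiplicative (level 10); '!=' is equality (level 6)
Higher level binds tighter
'/' has higher precedence than '!='


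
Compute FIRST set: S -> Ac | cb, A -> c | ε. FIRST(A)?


Per alternative of A: FIRST(c) = {c}; FIRST(ε) = {ε}
FIRST(A) = {c, ε}


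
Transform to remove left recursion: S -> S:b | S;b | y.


Left-recursive alternatives: S:b, S;b; non-recursive: y
Introduce S': S -> yS', S' -> :bS' | ;bS' | ε


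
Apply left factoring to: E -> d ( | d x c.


Common prefix: 'd'
Factored: E -> d E', E' -> ( | x c


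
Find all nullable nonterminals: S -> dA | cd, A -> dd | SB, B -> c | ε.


A nonterminal is nullable iff some alternative derives ε (directly, or every symbol in it is nullable)
Nullable: {B}


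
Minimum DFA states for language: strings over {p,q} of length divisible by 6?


Track length mod 6: states 0..5, accept at 0
Minimal DFA: 6 states


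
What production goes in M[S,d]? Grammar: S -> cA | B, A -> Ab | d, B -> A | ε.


For [S, d]: 'd' ∈ FIRST(B)
Entry: S -> B


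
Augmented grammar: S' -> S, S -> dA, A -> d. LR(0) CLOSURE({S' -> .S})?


Start: S' -> .S
For each item with dot before a nonterminal B, add B -> .γ for every B-production
Closure: [S' -> .S, S -> .dA]


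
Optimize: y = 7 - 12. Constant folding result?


7 - 12 = -5 at compile time
Optimized: y = -5


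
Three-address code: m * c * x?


Break into single-operator statements:
t1 = m * c
t2 = t1 * x


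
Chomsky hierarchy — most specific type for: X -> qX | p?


Right-linear: every RHS is a terminal or a terminal followed by one nonterminal
Classification: Type 3 (Regular)


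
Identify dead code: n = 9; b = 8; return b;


n is assigned but never read
Dead: 'n = 9'


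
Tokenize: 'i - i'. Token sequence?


Scan left to right, longest-match per lexeme
Tokens: ID(i), OP(-), ID(i)


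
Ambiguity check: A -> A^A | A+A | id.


'id^id+id' has two parse trees (no precedence encoded between ^ and +)
Ambiguous


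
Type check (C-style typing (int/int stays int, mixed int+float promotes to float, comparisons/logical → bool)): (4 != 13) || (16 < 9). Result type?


Operand types: bool || bool
Rule: logical operators take bool operands and yield bool
Result type: bool


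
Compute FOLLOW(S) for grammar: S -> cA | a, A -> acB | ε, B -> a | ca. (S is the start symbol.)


$ ∈ FOLLOW(S). For each A -> αBβ: add FIRST(β)\{ε} to FOLLOW(B); if β nullable, add FOLLOW(A).
FOLLOW(S) = {$}


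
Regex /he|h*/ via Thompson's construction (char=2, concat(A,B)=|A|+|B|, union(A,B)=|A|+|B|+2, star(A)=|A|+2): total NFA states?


Syntax tree has 3 char leaf(s), 1 union(s), 1 star(s)
chars contribute 3×2 = 6; each union adds +2; each star adds +2
Total: 6 + 2 + 2 = 10 states


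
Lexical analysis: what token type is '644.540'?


Pattern: digits with a decimal point
Type: FLOAT_LITERAL


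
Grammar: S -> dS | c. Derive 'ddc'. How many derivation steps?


Derivation: S => dS => ddS => ddc
Steps: 3


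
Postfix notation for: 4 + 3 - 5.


Left to right (same or higher precedence on left)
Postfix: 4 3 + 5 -


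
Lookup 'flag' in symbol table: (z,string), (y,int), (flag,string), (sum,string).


Lookup 'flag' → type string


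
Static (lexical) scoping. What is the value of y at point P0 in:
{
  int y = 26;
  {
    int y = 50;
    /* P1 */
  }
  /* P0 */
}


y declared in the same block as P0
y = 26


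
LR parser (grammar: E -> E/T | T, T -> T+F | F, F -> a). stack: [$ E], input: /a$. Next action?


shift '/' to continue E -> E/T
Action: shift


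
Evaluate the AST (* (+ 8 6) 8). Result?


Evaluate inner: (+ 8 6) = 14
Evaluate root: (* 14 8) = 112
Result: 112


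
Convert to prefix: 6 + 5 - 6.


left-to-right (same/higher precedence on left): tree is (- (+ 6 5) 6)
Prefix: - + 6 5 6


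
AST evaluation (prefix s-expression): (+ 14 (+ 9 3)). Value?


Evaluate inner: (+ 9 3) = 12
Evaluate root: (+ 14 12) = 26
Result: 26


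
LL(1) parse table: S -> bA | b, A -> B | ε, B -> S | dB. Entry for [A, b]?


For [A, b]: 'b' ∈ FIRST(B)
Entry: A -> B


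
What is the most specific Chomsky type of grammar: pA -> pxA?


LHS has context (more than one symbol) and |LHS| ≤ |RHS|
Classification: Type 1 (Context-Sensitive)


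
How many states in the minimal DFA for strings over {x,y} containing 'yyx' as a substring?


KMP-style automaton: 3 progress states + 1 absorbing accept = 4
Minimal DFA: 4 states


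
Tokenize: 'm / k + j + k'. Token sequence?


Scan left to right, longest-match per lexeme
Tokens: ID(m), OP(/), ID(k), OP(+), ID(j), OP(+), ID(k)


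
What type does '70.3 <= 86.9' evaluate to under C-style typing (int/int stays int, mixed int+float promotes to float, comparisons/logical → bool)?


Operand types: float <= float
Rule: comparison yields bool
Result type: bool


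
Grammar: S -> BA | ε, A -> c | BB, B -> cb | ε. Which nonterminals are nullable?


A nonterminal is nullable iff some alternative derives ε (directly, or every symbol in it is nullable)
Nullable: {A, B, S}


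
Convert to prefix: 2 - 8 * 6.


'*' binds tighter: tree is (- 2 (* 8 6))
Prefix: - 2 * 8 6


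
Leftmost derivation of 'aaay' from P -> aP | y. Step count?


Derivation: P => aP => aaP => aaaP => aaay
Steps: 4


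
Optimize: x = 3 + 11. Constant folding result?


3 + 11 = 14 at compile time
Optimized: x = 14


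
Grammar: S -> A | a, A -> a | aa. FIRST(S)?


Per alternative of S: FIRST(A) = {a}; FIRST(a) = {a}
FIRST(S) = {a}


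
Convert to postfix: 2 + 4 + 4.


Left to right (same or higher precedence on left)
Postfix: 2 4 + 4 +


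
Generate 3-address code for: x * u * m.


Break into single-operator statements:
t1 = x * u
t2 = t1 * m


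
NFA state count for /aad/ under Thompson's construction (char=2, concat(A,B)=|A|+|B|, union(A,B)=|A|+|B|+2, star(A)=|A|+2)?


Syntax tree has 3 char leaf(s), 0 union(s), 0 star(s)
chars contribute 3×2 = 6; each union adds +2; each star adds +2
Total: 6 + 0 + 0 = 6 states


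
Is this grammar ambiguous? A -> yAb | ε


balanced y^n…b^n: each string has a unique parse
Unambiguous


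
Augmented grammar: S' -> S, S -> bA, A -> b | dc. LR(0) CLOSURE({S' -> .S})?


Start: S' -> .S
For each item with dot before a nonterminal B, add B -> .γ for every B-production
Closure: [S' -> .S, S -> .bA]


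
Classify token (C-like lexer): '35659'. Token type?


Pattern: digits only
Type: INTEGER_LITERAL


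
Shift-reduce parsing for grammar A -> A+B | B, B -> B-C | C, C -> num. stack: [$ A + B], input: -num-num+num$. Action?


'-' can extend B; shift to build B -> B-C
Action: shift


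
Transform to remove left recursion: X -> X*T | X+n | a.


Left-recursive alternatives: X*T, X+n; non-recursive: a
Introduce X': X -> aX', X' -> *TX' | +nX' | ε


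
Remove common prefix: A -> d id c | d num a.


Common prefix: 'd'
Factored: A -> d A', A' -> id c | num a


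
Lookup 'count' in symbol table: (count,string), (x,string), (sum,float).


Lookup 'count' → type string


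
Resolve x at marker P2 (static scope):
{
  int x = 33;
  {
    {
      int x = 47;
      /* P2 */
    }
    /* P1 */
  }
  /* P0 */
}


x declared in the same block as P2
x = 47


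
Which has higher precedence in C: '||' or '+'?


'+' is additive (level 9); '||' is logical OR (level 1)
Higher level binds tighter
'+' has higher precedence than '||'


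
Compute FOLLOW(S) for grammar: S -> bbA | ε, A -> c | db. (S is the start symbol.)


$ ∈ FOLLOW(S). For each A -> αBβ: add FIRST(β)\{ε} to FOLLOW(B); if β nullable, add FOLLOW(A).
FOLLOW(S) = {$}


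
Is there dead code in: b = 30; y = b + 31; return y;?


b is read by y's definition; y is returned
No dead code


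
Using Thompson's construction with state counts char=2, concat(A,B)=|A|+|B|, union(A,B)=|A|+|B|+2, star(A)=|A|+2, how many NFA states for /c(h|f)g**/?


Syntax tree has 4 char leaf(s), 1 union(s), 2 star(s)
chars contribute 4×2 = 8; each union adds +2; each star adds +2
Total: 8 + 2 + 4 = 14 states


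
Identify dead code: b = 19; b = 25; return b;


first assignment to b is overwritten before any read
Dead: 'b = 19'


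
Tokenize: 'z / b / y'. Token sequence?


Scan left to right, longest-match per lexeme
Tokens: ID(z), OP(/), ID(b), OP(/), ID(y)


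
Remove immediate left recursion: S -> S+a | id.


Left-recursive alternatives: S+a; non-recursive: id
Introduce S': S -> idS', S' -> +aS' | ε


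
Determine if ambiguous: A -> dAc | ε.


balanced d^n…c^n: each string has a unique parse
Unambiguous


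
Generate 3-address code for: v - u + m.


Break into single-operator statements:
t1 = v - u
t2 = t1 + m


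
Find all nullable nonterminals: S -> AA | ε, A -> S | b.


A nonterminal is nullable iff some alternative derives ε (directly, or every symbol in it is nullable)
Nullable: {A, S}


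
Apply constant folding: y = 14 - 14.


14 - 14 = 0 at compile time
Optimized: y = 0


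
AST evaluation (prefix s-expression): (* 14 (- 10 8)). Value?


Evaluate inner: (- 10 8) = 2
Evaluate root: (* 14 2) = 28
Result: 28


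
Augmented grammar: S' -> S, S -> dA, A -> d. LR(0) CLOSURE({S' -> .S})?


Start: S' -> .S
For each item with dot before a nonterminal B, add B -> .γ for every B-production
Closure: [S' -> .S, S -> .dA]


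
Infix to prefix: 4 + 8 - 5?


left-to-right (same/higher precedence on left): tree is (- (+ 4 8) 5)
Prefix: - + 4 8 5


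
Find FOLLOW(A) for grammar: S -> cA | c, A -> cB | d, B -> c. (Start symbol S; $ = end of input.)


$ ∈ FOLLOW(S). For each A -> αBβ: add FIRST(β)\{ε} to FOLLOW(B); if β nullable, add FOLLOW(A).
FOLLOW(A) = {$}


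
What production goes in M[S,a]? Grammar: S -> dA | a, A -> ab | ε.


For [S, a]: 'a' ∈ FIRST(a)
Entry: S -> a


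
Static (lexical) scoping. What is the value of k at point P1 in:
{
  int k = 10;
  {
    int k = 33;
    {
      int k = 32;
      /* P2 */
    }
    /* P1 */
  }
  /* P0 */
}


k declared in the same block as P1
k = 33


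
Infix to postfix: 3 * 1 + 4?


Left to right (same or higher precedence on left)
Postfix: 3 1 * 4 +


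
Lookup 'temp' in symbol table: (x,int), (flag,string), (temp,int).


Lookup 'temp' → type int


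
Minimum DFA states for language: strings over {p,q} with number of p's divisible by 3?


Track (count of p) mod 3: states 0..2, accept at 0
Minimal DFA: 3 states


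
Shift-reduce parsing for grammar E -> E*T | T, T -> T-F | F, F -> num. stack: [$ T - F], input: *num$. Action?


handle 'T-F' on top
Action: reduce (T -> T-F)


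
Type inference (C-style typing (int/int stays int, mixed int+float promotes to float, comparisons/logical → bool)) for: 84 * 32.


Operand types: int * int
Rule: mixed int/float promotes to float; int/int stays int
Result type: int


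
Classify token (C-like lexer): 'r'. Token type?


Pattern: letter/underscore followed by alphanumerics, not a keyword
Type: IDENTIFIER


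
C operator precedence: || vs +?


'+' is additive (level 9); '||' is logical OR (level 1)
Higher level binds tighter
'+' has higher precedence than '||'


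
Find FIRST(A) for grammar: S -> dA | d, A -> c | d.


Per alternative of A: FIRST(c) = {c}; FIRST(d) = {d}
FIRST(A) = {c, d}


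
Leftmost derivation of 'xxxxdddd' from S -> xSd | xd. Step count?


Derivation: S => xSd => xxSdd => xxxSddd => xxxxdddd
Steps: 4


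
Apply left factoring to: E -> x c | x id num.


Common prefix: 'x'
Factored: E -> x E', E' -> c | id num


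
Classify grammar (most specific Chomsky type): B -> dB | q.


Right-linear: every RHS is a terminal or a terminal followed by one nonterminal
Classification: Type 3 (Regular)


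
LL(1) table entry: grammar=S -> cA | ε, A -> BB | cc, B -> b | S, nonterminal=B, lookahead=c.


For [B, c]: 'c' ∈ FIRST(S)
Entry: B -> S


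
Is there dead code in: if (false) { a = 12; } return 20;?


condition is constant false, so the whole block is unreachable
Dead: 'if (false) { a = 12; }'


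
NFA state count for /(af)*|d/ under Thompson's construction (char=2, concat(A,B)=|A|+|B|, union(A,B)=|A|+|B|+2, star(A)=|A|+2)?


Syntax tree has 3 char leaf(s), 1 union(s), 1 star(s)
chars contribute 3×2 = 6; each union adds +2; each star adds +2
Total: 6 + 2 + 2 = 10 states


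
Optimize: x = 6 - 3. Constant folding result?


6 - 3 = 3 at compile time
Optimized: x = 3


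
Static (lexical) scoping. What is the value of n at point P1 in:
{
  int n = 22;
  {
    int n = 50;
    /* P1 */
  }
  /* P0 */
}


n declared in the same block as P1
n = 50


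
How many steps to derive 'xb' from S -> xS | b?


Derivation: S => xS => xb
Steps: 2


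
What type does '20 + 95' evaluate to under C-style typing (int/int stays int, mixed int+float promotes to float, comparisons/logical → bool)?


Operand types: int + int
Rule: mixed int/float promotes to float; int/int stays int
Result type: int


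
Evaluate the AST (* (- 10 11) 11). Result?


Evaluate inner: (- 10 11) = -1
Evaluate root: (* -1 11) = -11
Result: -11


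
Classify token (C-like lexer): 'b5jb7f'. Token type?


Pattern: letter/underscore followed by alphanumerics, not a keyword
Type: IDENTIFIER


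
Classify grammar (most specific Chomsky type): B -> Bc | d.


Left-linear: every RHS is a terminal or one nonterminal followed by a terminal
Classification: Type 3 (Regular)


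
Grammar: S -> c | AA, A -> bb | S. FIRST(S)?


Per alternative of S: FIRST(c) = {c}; FIRST(AA) = {b, c}
FIRST(S) = {b, c}


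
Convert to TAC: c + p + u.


Break into single-operator statements:
t1 = c + p
t2 = t1 + u


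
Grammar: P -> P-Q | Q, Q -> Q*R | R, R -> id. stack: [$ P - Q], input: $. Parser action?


handle 'P-Q' on top; lookahead ∈ FOLLOW(P) = {-, $}
Action: reduce (P -> P-Q)


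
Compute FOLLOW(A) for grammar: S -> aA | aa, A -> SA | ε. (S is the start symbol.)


$ ∈ FOLLOW(S). For each A -> αBβ: add FIRST(β)\{ε} to FOLLOW(B); if β nullable, add FOLLOW(A).
FOLLOW(A) = {$, a}


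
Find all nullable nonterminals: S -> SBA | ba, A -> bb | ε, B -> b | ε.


A nonterminal is nullable iff some alternative derives ε (directly, or every symbol in it is nullable)
Nullable: {A, B}


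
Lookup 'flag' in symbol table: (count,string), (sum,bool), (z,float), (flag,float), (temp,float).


Lookup 'flag' → type float


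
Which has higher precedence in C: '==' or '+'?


'+' is additive (level 9); '==' is equality (level 6)
Higher level binds tighter
'+' has higher precedence than '=='


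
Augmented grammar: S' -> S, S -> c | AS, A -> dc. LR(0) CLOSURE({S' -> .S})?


Start: S' -> .S
For each item with dot before a nonterminal B, add B -> .γ for every B-production
Closure: [S' -> .S, S -> .c, S -> .AS, A -> .dc]


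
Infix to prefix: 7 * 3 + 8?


left-to-right (same/higher precedence on left): tree is (+ (* 7 3) 8)
Prefix: + * 7 3 8


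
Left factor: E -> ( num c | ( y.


Common prefix: '('
Factored: E -> ( E', E' -> num c | y


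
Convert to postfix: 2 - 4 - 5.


Left to right (same or higher precedence on left)
Postfix: 2 4 - 5 -


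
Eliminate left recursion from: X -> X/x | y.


Left-recursive alternatives: X/x; non-recursive: y
Introduce X': X -> yX', X' -> /xX' | ε


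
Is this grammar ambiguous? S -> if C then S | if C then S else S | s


dangling else: 'if C then if C then s else s' parses two ways
Ambiguous


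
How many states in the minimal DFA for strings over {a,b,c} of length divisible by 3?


Track length mod 3: states 0..2, accept at 0
Minimal DFA: 3 states


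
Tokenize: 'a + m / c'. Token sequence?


Scan left to right, longest-match per lexeme
Tokens: ID(a), OP(+), ID(m), OP(/), ID(c)


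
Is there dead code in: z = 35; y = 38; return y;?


z is assigned but never read
Dead: 'z = 35'


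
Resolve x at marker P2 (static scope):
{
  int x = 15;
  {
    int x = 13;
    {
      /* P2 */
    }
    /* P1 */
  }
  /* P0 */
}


P2's block does not declare x; resolves to the enclosing declaration at depth 1
x = 13


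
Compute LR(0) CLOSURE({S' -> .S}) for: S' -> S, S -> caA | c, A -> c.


Start: S' -> .S
For each item with dot before a nonterminal B, add B -> .γ for every B-production
Closure: [S' -> .S, S -> .caA, S -> .c]


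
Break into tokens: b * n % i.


Scan left to right, longest-match per lexeme
Tokens: ID(b), OP(*), ID(n), OP(%), ID(i)


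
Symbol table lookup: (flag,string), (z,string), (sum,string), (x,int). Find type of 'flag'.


Lookup 'flag' → type string


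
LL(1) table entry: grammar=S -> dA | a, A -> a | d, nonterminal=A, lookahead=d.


For [A, d]: 'd' ∈ FIRST(d)
Entry: A -> d


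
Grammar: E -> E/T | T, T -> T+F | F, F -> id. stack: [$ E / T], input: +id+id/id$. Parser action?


'+' can extend T; shift to build T -> T+F
Action: shift


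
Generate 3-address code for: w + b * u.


Break into single-operator statements:
t1 = b * u
t2 = w + t1


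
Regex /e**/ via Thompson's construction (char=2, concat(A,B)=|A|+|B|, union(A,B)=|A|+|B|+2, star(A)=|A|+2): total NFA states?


Syntax tree has 1 char leaf(s), 0 union(s), 2 star(s)
chars contribute 1×2 = 2; each union adds +2; each star adds +2
Total: 2 + 0 + 4 = 6 states


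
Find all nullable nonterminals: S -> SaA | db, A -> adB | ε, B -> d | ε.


A nonterminal is nullable iff some alternative derives ε (directly, or every symbol in it is nullable)
Nullable: {A, B}


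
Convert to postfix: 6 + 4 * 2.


* has higher precedence, evaluate 4*2 first
Postfix: 6 4 2 * +


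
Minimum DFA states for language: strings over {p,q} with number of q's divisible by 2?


Track (count of q) mod 2: states 0..1, accept at 0
Minimal DFA: 2 states


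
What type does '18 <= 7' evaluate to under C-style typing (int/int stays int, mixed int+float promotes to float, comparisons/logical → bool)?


Operand types: int <= int
Rule: comparison yields bool
Result type: bool


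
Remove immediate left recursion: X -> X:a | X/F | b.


Left-recursive alternatives: X:a, X/F; non-recursive: b
Introduce X': X -> bX', X' -> :aX' | /FX' | ε


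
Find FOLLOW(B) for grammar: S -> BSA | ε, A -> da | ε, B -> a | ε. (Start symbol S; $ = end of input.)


$ ∈ FOLLOW(S). For each A -> αBβ: add FIRST(β)\{ε} to FOLLOW(B); if β nullable, add FOLLOW(A).
FOLLOW(B) = {$, a, d}


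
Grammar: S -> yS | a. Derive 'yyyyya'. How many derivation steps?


Derivation: S => yS => yyS => yyyS => yyyyS => yyyyyS => yyyyya
Steps: 6


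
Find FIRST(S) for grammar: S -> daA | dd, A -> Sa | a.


Per alternative of S: FIRST(daA) = {d}; FIRST(dd) = {d}
FIRST(S) = {d}


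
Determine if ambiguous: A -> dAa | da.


balanced d^n…a^n: each string has a unique parse
Unambiguous


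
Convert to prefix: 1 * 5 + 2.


left-to-right (same/higher precedence on left): tree is (+ (* 1 5) 2)
Prefix: + * 1 5 2


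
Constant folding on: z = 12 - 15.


12 - 15 = -3 at compile time
Optimized: z = -3


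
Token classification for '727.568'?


Pattern: digits with a decimal point
Type: FLOAT_LITERAL


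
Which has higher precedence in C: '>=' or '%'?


'%' is multiplicative (level 10); '>=' is relational (level 7)
Higher level binds tighter
'%' has higher precedence than '>='


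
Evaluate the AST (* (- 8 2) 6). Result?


Evaluate inner: (- 8 2) = 6
Evaluate root: (* 6 6) = 36
Result: 36


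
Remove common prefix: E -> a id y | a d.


Common prefix: 'a'
Factored: E -> a E', E' -> id y | d


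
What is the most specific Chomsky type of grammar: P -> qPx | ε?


Single nonterminal LHS, but q^n x^n is not regular
Classification: Type 2 (Context-Free)


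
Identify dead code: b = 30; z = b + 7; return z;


b is read by z's definition; z is returned
No dead code


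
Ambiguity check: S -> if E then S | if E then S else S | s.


dangling else: 'if E then if E then s else s' parses two ways
Ambiguous


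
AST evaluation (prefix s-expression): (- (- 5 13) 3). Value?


Evaluate inner: (- 5 13) = -8
Evaluate root: (- -8 3) = -11
Result: -11


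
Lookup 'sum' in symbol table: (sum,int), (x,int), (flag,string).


Lookup 'sum' → type int


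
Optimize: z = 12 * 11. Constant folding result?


12 * 11 = 132 at compile time
Optimized: z = 132


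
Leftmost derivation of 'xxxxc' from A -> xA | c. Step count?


Derivation: A => xA => xxA => xxxA => xxxxA => xxxxc
Steps: 5
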